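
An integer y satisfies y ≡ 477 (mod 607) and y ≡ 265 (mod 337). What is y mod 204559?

87885

607⁻¹ mod 337: 607*171 ≡ 1 (mod 337), so 607⁻¹ ≡ 171.
y = 477 + 607*((265 − 477)*171 mod 337) = 477 + 607*144 = 87885.
Check: 87885 mod 607 = 477, 87885 mod 337 = 265. ✓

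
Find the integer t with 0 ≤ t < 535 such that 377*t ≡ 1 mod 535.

193

535 = 1×377 + 158
377 = 2×158 + 61
158 = 2×61 + 36
61 = 1×36 + 25
36 = 1×25 + 11
25 = 2×11 + 3
11 = 3×3 + 2
3 = 1×2 + 1
2 = 2×1 + 0
gcd(377, 535) = 1, so the inverse exists.
Bézout: 1 = −136×535 + 193×377.
So 377⁻¹ ≡ 193 (mod 535).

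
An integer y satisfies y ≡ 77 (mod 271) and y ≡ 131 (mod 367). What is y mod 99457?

43437

271⁻¹ mod 367: 271×302 ≡ 1 (mod 367), so 271⁻¹ ≡ 302.
y = 77 + 271×((131 − 77)×302 mod 367) = 77 + 271×160 = 43437.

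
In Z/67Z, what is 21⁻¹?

16

By the extended Euclidean algorithm:
67 = 3×21 + 4
21 = 5×4 + 1
4 = 4×1 + 0
gcd(21, 67) = 1, so the inverse exists.
Back-substitute for 1:
1 = 1×21 − 5×4
  = −5×67 + 16×21
So 21⁻¹ ≡ 16 (mod 67).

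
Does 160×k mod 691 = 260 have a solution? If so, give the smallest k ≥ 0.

gcd(160, 691) = 1, so a unique solution mod 691 exists.
160⁻¹ ≡ 298 (mod 691).
k ≡ 298×260 ≡ 88 (mod 691).

88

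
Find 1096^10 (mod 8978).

By square-and-multiply:
10 in binary is 1010, i.e. 10 = 8 + 2.
1096^1 ≡ 1096 (mod 8978)
1096^2 ≡ 1096^2 = 1201216 ≡ 7142 (mod 8978)
1096^4 ≡ 7142^2 = 51008164 ≡ 4146 (mod 8978)
1096^8 ≡ 4146^2 = 17189316 ≡ 5424 (mod 8978)
1096^10 = 1096^8 · 1096^2 ≡ 5424 · 7142 (mod 8978).
5424 · 7142 = 38738208 ≡ 7116 (mod 8978).

7116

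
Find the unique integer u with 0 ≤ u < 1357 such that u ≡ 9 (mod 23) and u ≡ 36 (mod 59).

23⁻¹ mod 59: 23*18 ≡ 1 (mod 59), so 23⁻¹ ≡ 18.
u = 9 + 23*((36 − 9)*18 mod 59) = 9 + 23*14 = 331.
Check: 331 mod 23 = 9, 331 mod 59 = 36. ✓

331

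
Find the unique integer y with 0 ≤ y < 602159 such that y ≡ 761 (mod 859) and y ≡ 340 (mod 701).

108995

859⁻¹ mod 701: 859·386 ≡ 1 (mod 701), so 859⁻¹ ≡ 386.
y = 761 + 859·((340 − 761)·386 mod 701) = 761 + 859·126 = 108995.
Check: 108995 mod 859 = 761, 108995 mod 701 = 340. ✓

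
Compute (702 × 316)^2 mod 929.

583

702 × 316 = 221832 ≡ 730 (mod 929)
(730)^2 ≡ 583 (mod 929)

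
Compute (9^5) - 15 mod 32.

(9)^5 ≡ 9 (mod 32)
9 - 15 = -6 ≡ 26 (mod 32)

26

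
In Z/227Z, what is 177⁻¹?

59

Run the extended Euclidean algorithm:
227 = 1*177 + 50
177 = 3*50 + 27
50 = 1*27 + 23
27 = 1*23 + 4
23 = 5*4 + 3
4 = 1*3 + 1
3 = 3*1 + 0
gcd(177, 227) = 1, so the inverse exists.
Back-substitute for 1:
1 = 1*4 − 1*3
  = −1*23 + 6*4
  = 6*27 − 7*23
  = −7*50 + 13*27
  = 13*177 − 46*50
  = −46*227 + 59*177
So 177⁻¹ ≡ 59 (mod 227).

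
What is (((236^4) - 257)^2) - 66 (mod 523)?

(236)^4 ≡ 143 (mod 523)
143 - 257 = -114 ≡ 409 (mod 523)
(409)^2 ≡ 444 (mod 523)
444 - 66 = 378

378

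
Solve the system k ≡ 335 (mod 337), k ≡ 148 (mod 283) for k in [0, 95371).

53918

337⁻¹ mod 283: 337×152 ≡ 1 (mod 283), so 337⁻¹ ≡ 152.
k = 335 + 337×((148 − 335)×152 mod 283) = 335 + 337×159 = 53918.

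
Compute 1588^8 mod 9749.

1588^1 ≡ 1588 (mod 9749)
1588^2 ≡ 1588^2 = 2521744 ≡ 6502 (mod 9749)
1588^4 ≡ 6502^2 = 42276004 ≡ 4340 (mod 9749)
1588^8 ≡ 4340^2 = 18835600 ≡ 532 (mod 9749)
So 1588^8 ≡ 532 (mod 9749).

532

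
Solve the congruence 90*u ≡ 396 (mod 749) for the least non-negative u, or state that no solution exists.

304

gcd(90, 749) = 1, so a unique solution mod 749 exists.
90⁻¹ ≡ 258 (mod 749).
u ≡ 258*396 ≡ 304 (mod 749).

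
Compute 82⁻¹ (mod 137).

137 = 1×82 + 55
82 = 1×55 + 27
55 = 2×27 + 1
27 = 27×1 + 0
gcd(82, 137) = 1, so the inverse exists.
Bézout: 1 = 3×137 − 5×82.
So 82⁻¹ ≡ −5 ≡ 132 (mod 137).

132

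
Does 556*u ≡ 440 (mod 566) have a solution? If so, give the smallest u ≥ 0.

239

gcd(556, 566) = 2, and 2 | 440, so solutions exist.
Divide through by 2: 278*u = 220 (mod 283).
278⁻¹ ≡ 113 (mod 283).
u ≡ 113*220 ≡ 239 (mod 283).
The smallest non-negative solution is u = 239.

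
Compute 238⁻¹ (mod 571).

12

Apply the Euclidean algorithm and back-substitute:
571 = 2×238 + 95
238 = 2×95 + 48
95 = 1×48 + 47
48 = 1×47 + 1
47 = 47×1 + 0
gcd(238, 571) = 1, so the inverse exists.
Back-substitute for 1:
1 = 1×48 − 1×47
  = −1×95 + 2×48
  = 2×238 − 5×95
  = −5×571 + 12×238
So 238⁻¹ ≡ 12 (mod 571).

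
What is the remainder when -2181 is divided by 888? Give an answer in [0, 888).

-2181 = -3·888 + 483, so -2181 ≡ 483 (mod 888).

483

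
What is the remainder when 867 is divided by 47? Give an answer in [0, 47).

21

867 = 18·47 + 21, so 867 ≡ 21 (mod 47).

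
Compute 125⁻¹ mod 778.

778 = 6·125 + 28
125 = 4·28 + 13
28 = 2·13 + 2
13 = 6·2 + 1
2 = 2·1 + 0
gcd(125, 778) = 1, so the inverse exists.
Back-substitute for 1:
1 = 1·13 − 6·2
  = −6·28 + 13·13
  = 13·125 − 58·28
  = −58·778 + 361·125
So 125⁻¹ ≡ 361 (mod 778).

361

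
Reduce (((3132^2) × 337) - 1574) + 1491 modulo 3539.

(3132)^2 ≡ 2855 (mod 3539)
2855 × 337 = 962135 ≡ 3066 (mod 3539)
3066 - 1574 = 1492
1492 + 1491 = 2983

2983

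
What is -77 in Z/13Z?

1

-77 = -6×13 + 1, so -77 ≡ 1 (mod 13).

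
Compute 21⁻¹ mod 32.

By the extended Euclidean algorithm:
32 = 1·21 + 11
21 = 1·11 + 10
11 = 1·10 + 1
10 = 10·1 + 0
gcd(21, 32) = 1, so the inverse exists.
Back-substitute for 1:
1 = 1·11 − 1·10
  = −1·21 + 2·11
  = 2·32 − 3·21
So 21⁻¹ ≡ −3 ≡ 29 (mod 32).

29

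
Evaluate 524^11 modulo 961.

Using repeated squaring:
11 in binary is 1011, i.e. 11 = 8 + 2 + 1.
524^1 ≡ 524 (mod 961)
524^2 ≡ 524^2 = 274576 ≡ 691 (mod 961)
524^4 ≡ 691^2 = 477481 ≡ 825 (mod 961)
524^8 ≡ 825^2 = 680625 ≡ 237 (mod 961)
524^11 = 524^8 · 524^2 · 524^1 ≡ 237 · 691 · 524 (mod 961).
Accumulate the product:
237 · 691 = 163767 ≡ 397
397 · 524 = 208028 ≡ 452

452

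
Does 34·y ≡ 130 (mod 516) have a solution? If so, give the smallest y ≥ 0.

19

gcd(34, 516) = 2, and 2 | 130, so solutions exist.
Divide through by 2: 17·y ≡ 65 (mod 258).
17⁻¹ ≡ 167 (mod 258).
y ≡ 167·65 ≡ 19 (mod 258).
The smallest non-negative solution is y = 19.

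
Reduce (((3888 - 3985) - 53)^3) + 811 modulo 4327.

871

3888 - 3985 = -97 ≡ 4230 (mod 4327)
4230 - 53 = 4177
(4177)^3 ≡ 60 (mod 4327)
60 + 811 = 871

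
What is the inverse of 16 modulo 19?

6

Apply the Euclidean algorithm and back-substitute:
19 = 1·16 + 3
16 = 5·3 + 1
3 = 3·1 + 0
gcd(16, 19) = 1, so the inverse exists.
Back-substitute for 1:
1 = 1·16 − 5·3
  = −5·19 + 6·16
So 16⁻¹ ≡ 6 (mod 19).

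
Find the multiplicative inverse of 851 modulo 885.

By the extended Euclidean algorithm:
885 = 1×851 + 34
851 = 25×34 + 1
34 = 34×1 + 0
gcd(851, 885) = 1, so the inverse exists.
Bézout: 1 = −25×885 + 26×851.
So 851⁻¹ ≡ 26 (mod 885).

26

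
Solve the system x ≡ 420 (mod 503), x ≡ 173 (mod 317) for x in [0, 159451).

503⁻¹ mod 317: 503·196 ≡ 1 (mod 317), so 503⁻¹ ≡ 196.
x = 420 + 503·((173 − 420)·196 mod 317) = 420 + 503·89 = 45187.
Check: 45187 mod 503 = 420, 45187 mod 317 = 173. ✓

45187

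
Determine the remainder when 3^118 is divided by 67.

By square-and-multiply:
118 in binary is 1110110, i.e. 118 = 64 + 32 + 16 + 4 + 2.
3^1 ≡ 3 (mod 67)
3^2 ≡ 3^2 = 9 (mod 67)
3^4 ≡ 9^2 = 81 ≡ 14 (mod 67)
3^8 ≡ 14^2 = 196 ≡ 62 (mod 67)
3^16 ≡ 62^2 = 3844 ≡ 25 (mod 67)
3^32 ≡ 25^2 = 625 ≡ 22 (mod 67)
3^64 ≡ 22^2 = 484 ≡ 15 (mod 67)
3^118 = 3^64 × 3^32 × 3^16 × 3^4 × 3^2 ≡ 15 × 22 × 25 × 14 × 9 (mod 67).
Accumulate the product:
15 × 22 = 330 ≡ 62
62 × 25 = 1550 ≡ 9
9 × 14 = 126 ≡ 59
59 × 9 = 531 ≡ 62

62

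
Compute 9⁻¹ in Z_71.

8

71 = 7×9 + 8
9 = 1×8 + 1
8 = 8×1 + 0
gcd(9, 71) = 1, so the inverse exists.
Back-substitute for 1:
1 = 1×9 − 1×8
  = −1×71 + 8×9
So 9⁻¹ ≡ 8 (mod 71).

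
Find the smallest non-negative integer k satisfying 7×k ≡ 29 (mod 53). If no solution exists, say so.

42

gcd(7, 53) = 1, so a unique solution mod 53 exists.
7⁻¹ ≡ 38 (mod 53).
k ≡ 38×29 ≡ 42 (mod 53).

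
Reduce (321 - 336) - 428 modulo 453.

10

321 - 336 = -15 ≡ 438 (mod 453)
438 - 428 = 10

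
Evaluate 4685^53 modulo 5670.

2405

4685^1 ≡ 4685 (mod 5670)
4685^2 ≡ 4685^2 = 21949225 ≡ 655 (mod 5670)
4685^4 ≡ 655^2 = 429025 ≡ 3775 (mod 5670)
4685^8 ≡ 3775^2 = 14250625 ≡ 1915 (mod 5670)
4685^16 ≡ 1915^2 = 3667225 ≡ 4405 (mod 5670)
4685^32 ≡ 4405^2 = 19404025 ≡ 1285 (mod 5670)
4685^53 = 4685^32 × 4685^16 × 4685^4 × 4685^1 ≡ 1285 × 4405 × 3775 × 4685 (mod 5670).
Accumulate the product:
1285 × 4405 = 5660425 ≡ 1765
1765 × 3775 = 6662875 ≡ 625
625 × 4685 = 2928125 ≡ 2405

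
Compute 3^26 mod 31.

26 in binary is 11010, i.e. 26 = 16 + 8 + 2.
3^1 ≡ 3 (mod 31)
3^2 ≡ 3^2 = 9 (mod 31)
3^4 ≡ 9^2 = 81 ≡ 19 (mod 31)
3^8 ≡ 19^2 = 361 ≡ 20 (mod 31)
3^16 ≡ 20^2 = 400 ≡ 28 (mod 31)
3^26 = 3^16 × 3^8 × 3^2 ≡ 28 × 20 × 9 (mod 31).
Accumulate the product:
28 × 20 = 560 ≡ 2
2 × 9 = 18

18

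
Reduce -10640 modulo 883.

-10640 = -13·883 + 839, so -10640 ≡ 839 (mod 883).

839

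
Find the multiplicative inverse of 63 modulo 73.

51

Apply the Euclidean algorithm and back-substitute:
73 = 1*63 + 10
63 = 6*10 + 3
10 = 3*3 + 1
3 = 3*1 + 0
gcd(63, 73) = 1, so the inverse exists.
Bézout: 1 = 19*73 − 22*63.
So 63⁻¹ ≡ −22 ≡ 51 (mod 73).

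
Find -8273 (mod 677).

-8273 = -13×677 + 528, so -8273 ≡ 528 (mod 677).

528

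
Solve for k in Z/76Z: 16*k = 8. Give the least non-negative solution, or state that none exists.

10

gcd(16, 76) = 4, and 4 | 8, so solutions exist.
Divide through by 4: 4*k ≡ 2 (mod 19).
4⁻¹ ≡ 5 (mod 19).
k ≡ 5*2 ≡ 10 (mod 19).
The smallest non-negative solution is k = 10.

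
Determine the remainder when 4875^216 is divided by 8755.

375

Compute successive squares:
4875^1 ≡ 4875 (mod 8755)
4875^2 ≡ 4875^2 = 23765625 ≡ 4555 (mod 8755)
4875^4 ≡ 4555^2 = 20748025 ≡ 7430 (mod 8755)
4875^8 ≡ 7430^2 = 55204900 ≡ 4625 (mod 8755)
4875^16 ≡ 4625^2 = 21390625 ≡ 2160 (mod 8755)
4875^32 ≡ 2160^2 = 4665600 ≡ 7940 (mod 8755)
4875^64 ≡ 7940^2 = 63043600 ≡ 7600 (mod 8755)
4875^128 ≡ 7600^2 = 57760000 ≡ 3265 (mod 8755)
4875^216 = 4875^128 · 4875^64 · 4875^16 · 4875^8 ≡ 3265 · 7600 · 2160 · 4625 (mod 8755).
Accumulate the product:
3265 · 7600 = 24814000 ≡ 2330
2330 · 2160 = 5032800 ≡ 7430
7430 · 4625 = 34363750 ≡ 375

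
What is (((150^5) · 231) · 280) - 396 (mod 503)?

(150)^5 ≡ 448 (mod 503)
448 · 231 = 103488 ≡ 373 (mod 503)
373 · 280 = 104440 ≡ 319 (mod 503)
319 - 396 = -77 ≡ 426 (mod 503)

426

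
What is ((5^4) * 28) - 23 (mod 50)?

(5)^4 ≡ 25 (mod 50)
25 * 28 = 700 ≡ 0 (mod 50)
0 - 23 = -23 ≡ 27 (mod 50)

27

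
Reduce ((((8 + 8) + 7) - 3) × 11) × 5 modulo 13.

8

8 + 8 = 16 ≡ 3 (mod 13)
3 + 7 = 10
10 - 3 = 7
7 × 11 = 77 ≡ 12 (mod 13)
12 × 5 = 60 ≡ 8 (mod 13)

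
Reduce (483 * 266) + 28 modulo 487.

425

483 * 266 = 128478 ≡ 397 (mod 487)
397 + 28 = 425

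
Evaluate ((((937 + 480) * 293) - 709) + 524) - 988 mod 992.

344

937 + 480 = 1417 ≡ 425 (mod 992)
425 * 293 = 124525 ≡ 525 (mod 992)
525 - 709 = -184 ≡ 808 (mod 992)
808 + 524 = 1332 ≡ 340 (mod 992)
340 - 988 = -648 ≡ 344 (mod 992)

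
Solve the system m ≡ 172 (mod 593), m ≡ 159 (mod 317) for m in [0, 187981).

142492

593⁻¹ mod 317: 593×201 ≡ 1 (mod 317), so 593⁻¹ ≡ 201.
m = 172 + 593×((159 − 172)×201 mod 317) = 172 + 593×240 = 142492.
Check: 142492 mod 593 = 172, 142492 mod 317 = 159. ✓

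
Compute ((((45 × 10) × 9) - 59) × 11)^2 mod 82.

59

45 × 10 = 450 ≡ 40 (mod 82)
40 × 9 = 360 ≡ 32 (mod 82)
32 - 59 = -27 ≡ 55 (mod 82)
55 × 11 = 605 ≡ 31 (mod 82)
(31)^2 ≡ 59 (mod 82)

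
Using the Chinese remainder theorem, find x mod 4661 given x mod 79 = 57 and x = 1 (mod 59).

79⁻¹ mod 59: 79·3 ≡ 1 (mod 59), so 79⁻¹ ≡ 3.
x = 57 + 79·((1 − 57)·3 mod 59) = 57 + 79·9 = 768.
Check: 768 mod 79 = 57, 768 mod 59 = 1. ✓

768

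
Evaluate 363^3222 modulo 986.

399

By square-and-multiply:
3222 in binary is 110010010110, i.e. 3222 = 2048 + 1024 + 128 + 16 + 4 + 2.
363^1 ≡ 363 (mod 986)
363^2 ≡ 363^2 = 131769 ≡ 631 (mod 986)
363^4 ≡ 631^2 = 398161 ≡ 803 (mod 986)
363^8 ≡ 803^2 = 644809 ≡ 951 (mod 986)
363^16 ≡ 951^2 = 904401 ≡ 239 (mod 986)
363^32 ≡ 239^2 = 57121 ≡ 919 (mod 986)
363^64 ≡ 919^2 = 844561 ≡ 545 (mod 986)
363^128 ≡ 545^2 = 297025 ≡ 239 (mod 986)
363^256 ≡ 239^2 = 57121 ≡ 919 (mod 986)
363^512 ≡ 919^2 = 844561 ≡ 545 (mod 986)
363^1024 ≡ 545^2 = 297025 ≡ 239 (mod 986)
363^2048 ≡ 239^2 = 57121 ≡ 919 (mod 986)
363^3222 = 363^2048 * 363^1024 * 363^128 * 363^16 * 363^4 * 363^2 ≡ 919 * 239 * 239 * 239 * 803 * 631 (mod 986).
Accumulate the product:
919 * 239 = 219641 ≡ 749
749 * 239 = 179011 ≡ 545
545 * 239 = 130255 ≡ 103
103 * 803 = 82709 ≡ 871
871 * 631 = 549601 ≡ 399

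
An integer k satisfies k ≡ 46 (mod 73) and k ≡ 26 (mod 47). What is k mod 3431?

73⁻¹ mod 47: 73·38 ≡ 1 (mod 47), so 73⁻¹ ≡ 38.
k = 46 + 73·((26 − 46)·38 mod 47) = 46 + 73·39 = 2893.

2893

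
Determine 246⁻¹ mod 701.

Run the extended Euclidean algorithm:
701 = 2·246 + 209
246 = 1·209 + 37
209 = 5·37 + 24
37 = 1·24 + 13
24 = 1·13 + 11
13 = 1·11 + 2
11 = 5·2 + 1
2 = 2·1 + 0
gcd(246, 701) = 1, so the inverse exists.
Back-substitute for 1:
1 = 1·11 − 5·2
  = −5·13 + 6·11
  = 6·24 − 11·13
  = −11·37 + 17·24
  = 17·209 − 96·37
  = −96·246 + 113·209
  = 113·701 − 322·246
So 246⁻¹ ≡ −322 ≡ 379 (mod 701).

379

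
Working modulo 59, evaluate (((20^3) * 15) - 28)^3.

(20)^3 ≡ 35 (mod 59)
35 * 15 = 525 ≡ 53 (mod 59)
53 - 28 = 25
(25)^3 ≡ 49 (mod 59)

49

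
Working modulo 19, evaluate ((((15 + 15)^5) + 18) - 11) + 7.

15 + 15 = 30 ≡ 11 (mod 19)
(11)^5 ≡ 7 (mod 19)
7 + 18 = 25 ≡ 6 (mod 19)
6 - 11 = -5 ≡ 14 (mod 19)
14 + 7 = 21 ≡ 2 (mod 19)

2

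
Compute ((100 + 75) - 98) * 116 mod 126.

100 + 75 = 175 ≡ 49 (mod 126)
49 - 98 = -49 ≡ 77 (mod 126)
77 * 116 = 8932 ≡ 112 (mod 126)

112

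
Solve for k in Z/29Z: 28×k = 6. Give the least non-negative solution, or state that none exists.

23

gcd(28, 29) = 1, so a unique solution mod 29 exists.
28⁻¹ ≡ 28 (mod 29).
k ≡ 28×6 ≡ 23 (mod 29).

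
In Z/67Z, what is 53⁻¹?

43

By the extended Euclidean algorithm:
67 = 1*53 + 14
53 = 3*14 + 11
14 = 1*11 + 3
11 = 3*3 + 2
3 = 1*2 + 1
2 = 2*1 + 0
gcd(53, 67) = 1, so the inverse exists.
Bézout: 1 = 19*67 − 24*53.
So 53⁻¹ ≡ −24 ≡ 43 (mod 67).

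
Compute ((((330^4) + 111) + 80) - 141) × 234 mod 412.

(330)^4 ≡ 120 (mod 412)
120 + 111 = 231
231 + 80 = 311
311 - 141 = 170
170 × 234 = 39780 ≡ 228 (mod 412)

228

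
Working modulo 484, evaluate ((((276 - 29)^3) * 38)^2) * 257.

16

276 - 29 = 247
(247)^3 ≡ 367 (mod 484)
367 * 38 = 13946 ≡ 394 (mod 484)
(394)^2 ≡ 356 (mod 484)
356 * 257 = 91492 ≡ 16 (mod 484)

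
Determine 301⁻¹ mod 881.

761

881 = 2*301 + 279
301 = 1*279 + 22
279 = 12*22 + 15
22 = 1*15 + 7
15 = 2*7 + 1
7 = 7*1 + 0
gcd(301, 881) = 1, so the inverse exists.
Back-substitute for 1:
1 = 1*15 − 2*7
  = −2*22 + 3*15
  = 3*279 − 38*22
  = −38*301 + 41*279
  = 41*881 − 120*301
So 301⁻¹ ≡ −120 ≡ 761 (mod 881).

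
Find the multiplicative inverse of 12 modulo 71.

6

71 = 5·12 + 11
12 = 1·11 + 1
11 = 11·1 + 0
gcd(12, 71) = 1, so the inverse exists.
Bézout: 1 = −1·71 + 6·12.
So 12⁻¹ ≡ 6 (mod 71).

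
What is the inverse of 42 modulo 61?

16

61 = 1*42 + 19
42 = 2*19 + 4
19 = 4*4 + 3
4 = 1*3 + 1
3 = 3*1 + 0
gcd(42, 61) = 1, so the inverse exists.
Bézout: 1 = −11*61 + 16*42.
So 42⁻¹ ≡ 16 (mod 61).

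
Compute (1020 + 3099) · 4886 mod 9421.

2178

1020 + 3099 = 4119
4119 · 4886 = 20125434 ≡ 2178 (mod 9421)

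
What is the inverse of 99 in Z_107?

Run the extended Euclidean algorithm:
107 = 1×99 + 8
99 = 12×8 + 3
8 = 2×3 + 2
3 = 1×2 + 1
2 = 2×1 + 0
gcd(99, 107) = 1, so the inverse exists.
Back-substitute for 1:
1 = 1×3 − 1×2
  = −1×8 + 3×3
  = 3×99 − 37×8
  = −37×107 + 40×99
So 99⁻¹ ≡ 40 (mod 107).

40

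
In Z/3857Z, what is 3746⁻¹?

Run the extended Euclidean algorithm:
3857 = 1·3746 + 111
3746 = 33·111 + 83
111 = 1·83 + 28
83 = 2·28 + 27
28 = 1·27 + 1
27 = 27·1 + 0
gcd(3746, 3857) = 1, so the inverse exists.
Back-substitute for 1:
1 = 1·28 − 1·27
  = −1·83 + 3·28
  = 3·111 − 4·83
  = −4·3746 + 135·111
  = 135·3857 − 139·3746
So 3746⁻¹ ≡ −139 ≡ 3718 (mod 3857).

3718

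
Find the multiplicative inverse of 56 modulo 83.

83 = 1*56 + 27
56 = 2*27 + 2
27 = 13*2 + 1
2 = 2*1 + 0
gcd(56, 83) = 1, so the inverse exists.
Back-substitute for 1:
1 = 1*27 − 13*2
  = −13*56 + 27*27
  = 27*83 − 40*56
So 56⁻¹ ≡ −40 ≡ 43 (mod 83).

43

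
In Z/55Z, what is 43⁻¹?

32

Run the extended Euclidean algorithm:
55 = 1·43 + 12
43 = 3·12 + 7
12 = 1·7 + 5
7 = 1·5 + 2
5 = 2·2 + 1
2 = 2·1 + 0
gcd(43, 55) = 1, so the inverse exists.
Back-substitute for 1:
1 = 1·5 − 2·2
  = −2·7 + 3·5
  = 3·12 − 5·7
  = −5·43 + 18·12
  = 18·55 − 23·43
So 43⁻¹ ≡ −23 ≡ 32 (mod 55).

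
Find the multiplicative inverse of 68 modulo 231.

17

Apply the Euclidean algorithm and back-substitute:
231 = 3×68 + 27
68 = 2×27 + 14
27 = 1×14 + 13
14 = 1×13 + 1
13 = 13×1 + 0
gcd(68, 231) = 1, so the inverse exists.
Back-substitute for 1:
1 = 1×14 − 1×13
  = −1×27 + 2×14
  = 2×68 − 5×27
  = −5×231 + 17×68
So 68⁻¹ ≡ 17 (mod 231).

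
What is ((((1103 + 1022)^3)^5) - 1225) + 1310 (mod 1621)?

1103 + 1022 = 2125 ≡ 504 (mod 1621)
(504)^3 ≡ 726 (mod 1621)
(726)^5 ≡ 590 (mod 1621)
590 - 1225 = -635 ≡ 986 (mod 1621)
986 + 1310 = 2296 ≡ 675 (mod 1621)

675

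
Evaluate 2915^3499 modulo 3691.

3499 in binary is 110110101011, i.e. 3499 = 2048 + 1024 + 256 + 128 + 32 + 8 + 2 + 1.
2915^1 ≡ 2915 (mod 3691)
2915^2 ≡ 2915^2 = 8497225 ≡ 543 (mod 3691)
2915^4 ≡ 543^2 = 294849 ≡ 3260 (mod 3691)
2915^8 ≡ 3260^2 = 10627600 ≡ 1211 (mod 3691)
2915^16 ≡ 1211^2 = 1466521 ≡ 1194 (mod 3691)
2915^32 ≡ 1194^2 = 1425636 ≡ 910 (mod 3691)
2915^64 ≡ 910^2 = 828100 ≡ 1316 (mod 3691)
2915^128 ≡ 1316^2 = 1731856 ≡ 777 (mod 3691)
2915^256 ≡ 777^2 = 603729 ≡ 2096 (mod 3691)
2915^512 ≡ 2096^2 = 4393216 ≡ 926 (mod 3691)
2915^1024 ≡ 926^2 = 857476 ≡ 1164 (mod 3691)
2915^2048 ≡ 1164^2 = 1354896 ≡ 299 (mod 3691)
2915^3499 = 2915^2048 · 2915^1024 · 2915^256 · 2915^128 · 2915^32 · 2915^8 · 2915^2 · 2915^1 ≡ 299 · 1164 · 2096 · 777 · 910 · 1211 · 543 · 2915 (mod 3691).
Accumulate the product:
299 · 1164 = 348036 ≡ 1082
1082 · 2096 = 2267872 ≡ 1598
1598 · 777 = 1241646 ≡ 1470
1470 · 910 = 1337700 ≡ 1558
1558 · 1211 = 1886738 ≡ 637
637 · 543 = 345891 ≡ 2628
2628 · 2915 = 7660620 ≡ 1795

1795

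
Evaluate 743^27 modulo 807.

27 in binary is 11011, i.e. 27 = 16 + 8 + 2 + 1.
743^1 ≡ 743 (mod 807)
743^2 ≡ 743^2 = 552049 ≡ 61 (mod 807)
743^4 ≡ 61^2 = 3721 ≡ 493 (mod 807)
743^8 ≡ 493^2 = 243049 ≡ 142 (mod 807)
743^16 ≡ 142^2 = 20164 ≡ 796 (mod 807)
743^27 = 743^16 * 743^8 * 743^2 * 743^1 ≡ 796 * 142 * 61 * 743 (mod 807).
Accumulate the product:
796 * 142 = 113032 ≡ 52
52 * 61 = 3172 ≡ 751
751 * 743 = 557993 ≡ 356

356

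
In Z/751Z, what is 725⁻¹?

491

Apply the Euclidean algorithm and back-substitute:
751 = 1·725 + 26
725 = 27·26 + 23
26 = 1·23 + 3
23 = 7·3 + 2
3 = 1·2 + 1
2 = 2·1 + 0
gcd(725, 751) = 1, so the inverse exists.
Back-substitute for 1:
1 = 1·3 − 1·2
  = −1·23 + 8·3
  = 8·26 − 9·23
  = −9·725 + 251·26
  = 251·751 − 260·725
So 725⁻¹ ≡ −260 ≡ 491 (mod 751).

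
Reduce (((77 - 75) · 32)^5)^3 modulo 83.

7

77 - 75 = 2
2 · 32 = 64
(64)^5 ≡ 40 (mod 83)
(40)^3 ≡ 7 (mod 83)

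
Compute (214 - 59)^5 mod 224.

214 - 59 = 155
(155)^5 ≡ 43 (mod 224)

43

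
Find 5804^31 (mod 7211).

277

By square-and-multiply:
5804^1 ≡ 5804 (mod 7211)
5804^2 ≡ 5804^2 = 33686416 ≡ 3835 (mod 7211)
5804^4 ≡ 3835^2 = 14707225 ≡ 3996 (mod 7211)
5804^8 ≡ 3996^2 = 15968016 ≡ 2862 (mod 7211)
5804^16 ≡ 2862^2 = 8191044 ≡ 6559 (mod 7211)
5804^31 = 5804^16 * 5804^8 * 5804^4 * 5804^2 * 5804^1 ≡ 6559 * 2862 * 3996 * 3835 * 5804 (mod 7211).
Accumulate the product:
6559 * 2862 = 18771858 ≡ 1625
1625 * 3996 = 6493500 ≡ 3600
3600 * 3835 = 13806000 ≡ 4146
4146 * 5804 = 24063384 ≡ 277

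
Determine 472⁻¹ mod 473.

By the extended Euclidean algorithm:
473 = 1×472 + 1
472 = 472×1 + 0
gcd(472, 473) = 1, so the inverse exists.
Bézout: 1 = 1×473 − 1×472.
So 472⁻¹ ≡ −1 ≡ 472 (mod 473).

472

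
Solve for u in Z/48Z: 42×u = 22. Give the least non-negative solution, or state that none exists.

no solution

gcd(42, 48) = 6, and 6 does not divide 22.
So the congruence has no solution.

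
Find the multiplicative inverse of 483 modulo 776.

776 = 1*483 + 293
483 = 1*293 + 190
293 = 1*190 + 103
190 = 1*103 + 87
103 = 1*87 + 16
87 = 5*16 + 7
16 = 2*7 + 2
7 = 3*2 + 1
2 = 2*1 + 0
gcd(483, 776) = 1, so the inverse exists.
Bézout: 1 = −211*776 + 339*483.
So 483⁻¹ ≡ 339 (mod 776).

339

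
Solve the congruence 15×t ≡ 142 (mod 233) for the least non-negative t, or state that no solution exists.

25

gcd(15, 233) = 1, so a unique solution mod 233 exists.
15⁻¹ ≡ 202 (mod 233).
t ≡ 202×142 ≡ 25 (mod 233).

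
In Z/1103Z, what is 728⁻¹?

50

1103 = 1×728 + 375
728 = 1×375 + 353
375 = 1×353 + 22
353 = 16×22 + 1
22 = 22×1 + 0
gcd(728, 1103) = 1, so the inverse exists.
Back-substitute for 1:
1 = 1×353 − 16×22
  = −16×375 + 17×353
  = 17×728 − 33×375
  = −33×1103 + 50×728
So 728⁻¹ ≡ 50 (mod 1103).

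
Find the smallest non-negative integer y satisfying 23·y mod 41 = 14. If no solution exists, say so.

22

gcd(23, 41) = 1, so a unique solution mod 41 exists.
23⁻¹ ≡ 25 (mod 41).
y ≡ 25·14 ≡ 22 (mod 41).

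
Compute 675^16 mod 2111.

675^1 ≡ 675 (mod 2111)
675^2 ≡ 675^2 = 455625 ≡ 1760 (mod 2111)
675^4 ≡ 1760^2 = 3097600 ≡ 763 (mod 2111)
675^8 ≡ 763^2 = 582169 ≡ 1644 (mod 2111)
675^16 ≡ 1644^2 = 2702736 ≡ 656 (mod 2111)
So 675^16 ≡ 656 (mod 2111).

656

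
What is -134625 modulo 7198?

2137

-134625 = -19×7198 + 2137, so -134625 ≡ 2137 (mod 7198).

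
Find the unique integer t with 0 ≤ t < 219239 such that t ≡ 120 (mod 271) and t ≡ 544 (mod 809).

86298

271⁻¹ mod 809: 271×203 ≡ 1 (mod 809), so 271⁻¹ ≡ 203.
t = 120 + 271×((544 − 120)×203 mod 809) = 120 + 271×318 = 86298.
Check: 86298 mod 271 = 120, 86298 mod 809 = 544. ✓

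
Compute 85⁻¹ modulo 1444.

17

Apply the Euclidean algorithm and back-substitute:
1444 = 16×85 + 84
85 = 1×84 + 1
84 = 84×1 + 0
gcd(85, 1444) = 1, so the inverse exists.
Bézout: 1 = −1×1444 + 17×85.
So 85⁻¹ ≡ 17 (mod 1444).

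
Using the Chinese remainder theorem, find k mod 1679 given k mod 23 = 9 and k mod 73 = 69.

23⁻¹ mod 73: 23×54 ≡ 1 (mod 73), so 23⁻¹ ≡ 54.
k = 9 + 23×((69 − 9)×54 mod 73) = 9 + 23×28 = 653.
Check: 653 mod 23 = 9, 653 mod 73 = 69. ✓

653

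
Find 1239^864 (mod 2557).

Using repeated squaring:
864 in binary is 1101100000, i.e. 864 = 512 + 256 + 64 + 32.
1239^1 ≡ 1239 (mod 2557)
1239^2 ≡ 1239^2 = 1535121 ≡ 921 (mod 2557)
1239^4 ≡ 921^2 = 848241 ≡ 1874 (mod 2557)
1239^8 ≡ 1874^2 = 3511876 ≡ 1115 (mod 2557)
1239^16 ≡ 1115^2 = 1243225 ≡ 523 (mod 2557)
1239^32 ≡ 523^2 = 273529 ≡ 2487 (mod 2557)
1239^64 ≡ 2487^2 = 6185169 ≡ 2343 (mod 2557)
1239^128 ≡ 2343^2 = 5489649 ≡ 2327 (mod 2557)
1239^256 ≡ 2327^2 = 5414929 ≡ 1760 (mod 2557)
1239^512 ≡ 1760^2 = 3097600 ≡ 1073 (mod 2557)
1239^864 = 1239^512 * 1239^256 * 1239^64 * 1239^32 ≡ 1073 * 1760 * 2343 * 2487 (mod 2557).
Accumulate the product:
1073 * 1760 = 1888480 ≡ 1414
1414 * 2343 = 3313002 ≡ 1687
1687 * 2487 = 4195569 ≡ 2089

2089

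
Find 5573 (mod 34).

5573 = 163×34 + 31, so 5573 ≡ 31 (mod 34).

31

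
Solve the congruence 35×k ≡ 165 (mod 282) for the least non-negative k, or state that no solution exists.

45

gcd(35, 282) = 1, so a unique solution mod 282 exists.
35⁻¹ ≡ 137 (mod 282).
k ≡ 137×165 ≡ 45 (mod 282).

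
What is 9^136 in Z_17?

1

136 in binary is 10001000, i.e. 136 = 128 + 8.
9^1 ≡ 9 (mod 17)
9^2 ≡ 9^2 = 81 ≡ 13 (mod 17)
9^4 ≡ 13^2 = 169 ≡ 16 (mod 17)
9^8 ≡ 16^2 = 256 ≡ 1 (mod 17)
9^16 ≡ 1^2 = 1 (mod 17)
9^32 ≡ 1^2 = 1 (mod 17)
9^64 ≡ 1^2 = 1 (mod 17)
9^128 ≡ 1^2 = 1 (mod 17)
9^136 = 9^128 × 9^8 ≡ 1 × 1 (mod 17).
1 × 1 = 1 ≡ 1 (mod 17).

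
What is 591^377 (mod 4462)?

3613

Using repeated squaring:
377 in binary is 101111001, i.e. 377 = 256 + 64 + 32 + 16 + 8 + 1.
591^1 ≡ 591 (mod 4462)
591^2 ≡ 591^2 = 349281 ≡ 1245 (mod 4462)
591^4 ≡ 1245^2 = 1550025 ≡ 1711 (mod 4462)
591^8 ≡ 1711^2 = 2927521 ≡ 449 (mod 4462)
591^16 ≡ 449^2 = 201601 ≡ 811 (mod 4462)
591^32 ≡ 811^2 = 657721 ≡ 1807 (mod 4462)
591^64 ≡ 1807^2 = 3265249 ≡ 3527 (mod 4462)
591^128 ≡ 3527^2 = 12439729 ≡ 4135 (mod 4462)
591^256 ≡ 4135^2 = 17098225 ≡ 4303 (mod 4462)
591^377 = 591^256 × 591^64 × 591^32 × 591^16 × 591^8 × 591^1 ≡ 4303 × 3527 × 1807 × 811 × 449 × 591 (mod 4462).
Accumulate the product:
4303 × 3527 = 15176681 ≡ 1419
1419 × 1807 = 2564133 ≡ 2945
2945 × 811 = 2388395 ≡ 1225
1225 × 449 = 550025 ≡ 1199
1199 × 591 = 708609 ≡ 3613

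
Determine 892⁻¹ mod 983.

By the extended Euclidean algorithm:
983 = 1×892 + 91
892 = 9×91 + 73
91 = 1×73 + 18
73 = 4×18 + 1
18 = 18×1 + 0
gcd(892, 983) = 1, so the inverse exists.
Bézout: 1 = −49×983 + 54×892.
So 892⁻¹ ≡ 54 (mod 983).

54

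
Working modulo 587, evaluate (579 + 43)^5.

50

579 + 43 = 622 ≡ 35 (mod 587)
(35)^5 ≡ 50 (mod 587)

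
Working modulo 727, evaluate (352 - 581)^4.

352 - 581 = -229 ≡ 498 (mod 727)
(498)^4 ≡ 685 (mod 727)

685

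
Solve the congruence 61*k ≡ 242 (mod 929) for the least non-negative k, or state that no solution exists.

537

gcd(61, 929) = 1, so a unique solution mod 929 exists.
61⁻¹ ≡ 198 (mod 929).
k ≡ 198*242 ≡ 537 (mod 929).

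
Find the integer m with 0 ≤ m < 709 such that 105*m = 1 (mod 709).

682

Run the extended Euclidean algorithm:
709 = 6*105 + 79
105 = 1*79 + 26
79 = 3*26 + 1
26 = 26*1 + 0
gcd(105, 709) = 1, so the inverse exists.
Bézout: 1 = 4*709 − 27*105.
So 105⁻¹ ≡ −27 ≡ 682 (mod 709).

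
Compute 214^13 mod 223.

By square-and-multiply:
13 in binary is 1101, i.e. 13 = 8 + 4 + 1.
214^1 ≡ 214 (mod 223)
214^2 ≡ 214^2 = 45796 ≡ 81 (mod 223)
214^4 ≡ 81^2 = 6561 ≡ 94 (mod 223)
214^8 ≡ 94^2 = 8836 ≡ 139 (mod 223)
214^13 = 214^8 × 214^4 × 214^1 ≡ 139 × 94 × 214 (mod 223).
Accumulate the product:
139 × 94 = 13066 ≡ 132
132 × 214 = 28248 ≡ 150

150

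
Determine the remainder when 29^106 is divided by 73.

106 in binary is 1101010, i.e. 106 = 64 + 32 + 8 + 2.
29^1 ≡ 29 (mod 73)
29^2 ≡ 29^2 = 841 ≡ 38 (mod 73)
29^4 ≡ 38^2 = 1444 ≡ 57 (mod 73)
29^8 ≡ 57^2 = 3249 ≡ 37 (mod 73)
29^16 ≡ 37^2 = 1369 ≡ 55 (mod 73)
29^32 ≡ 55^2 = 3025 ≡ 32 (mod 73)
29^64 ≡ 32^2 = 1024 ≡ 2 (mod 73)
29^106 = 29^64 * 29^32 * 29^8 * 29^2 ≡ 2 * 32 * 37 * 38 (mod 73).
Accumulate the product:
2 * 32 = 64
64 * 37 = 2368 ≡ 32
32 * 38 = 1216 ≡ 48

48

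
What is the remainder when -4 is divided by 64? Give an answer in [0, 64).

-4 = -1×64 + 60, so -4 ≡ 60 (mod 64).

60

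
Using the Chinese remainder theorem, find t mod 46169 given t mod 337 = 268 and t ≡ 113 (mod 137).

26554

337⁻¹ mod 137: 337*87 ≡ 1 (mod 137), so 337⁻¹ ≡ 87.
t = 268 + 337*((113 − 268)*87 mod 137) = 268 + 337*78 = 26554.
Check: 26554 mod 337 = 268, 26554 mod 137 = 113. ✓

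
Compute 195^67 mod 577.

513

67 in binary is 1000011, i.e. 67 = 64 + 2 + 1.
195^1 ≡ 195 (mod 577)
195^2 ≡ 195^2 = 38025 ≡ 520 (mod 577)
195^4 ≡ 520^2 = 270400 ≡ 364 (mod 577)
195^8 ≡ 364^2 = 132496 ≡ 363 (mod 577)
195^16 ≡ 363^2 = 131769 ≡ 213 (mod 577)
195^32 ≡ 213^2 = 45369 ≡ 363 (mod 577)
195^64 ≡ 363^2 = 131769 ≡ 213 (mod 577)
195^67 = 195^64 × 195^2 × 195^1 ≡ 213 × 520 × 195 (mod 577).
Accumulate the product:
213 × 520 = 110760 ≡ 553
553 × 195 = 107835 ≡ 513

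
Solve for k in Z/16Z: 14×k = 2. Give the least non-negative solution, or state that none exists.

7

gcd(14, 16) = 2, and 2 | 2, so solutions exist.
Divide through by 2: 7×k mod 8 = 1.
7⁻¹ ≡ 7 (mod 8).
k ≡ 7×1 ≡ 7 (mod 8).
The smallest non-negative solution is k = 7.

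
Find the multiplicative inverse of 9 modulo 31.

7

31 = 3·9 + 4
9 = 2·4 + 1
4 = 4·1 + 0
gcd(9, 31) = 1, so the inverse exists.
Back-substitute for 1:
1 = 1·9 − 2·4
  = −2·31 + 7·9
So 9⁻¹ ≡ 7 (mod 31).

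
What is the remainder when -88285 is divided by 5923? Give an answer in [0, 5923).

-88285 = -15×5923 + 560, so -88285 ≡ 560 (mod 5923).

560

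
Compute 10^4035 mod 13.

12

Compute successive squares:
4035 in binary is 111111000011, i.e. 4035 = 2048 + 1024 + 512 + 256 + 128 + 64 + 2 + 1.
10^1 ≡ 10 (mod 13)
10^2 ≡ 10^2 = 100 ≡ 9 (mod 13)
10^4 ≡ 9^2 = 81 ≡ 3 (mod 13)
10^8 ≡ 3^2 = 9 (mod 13)
10^16 ≡ 9^2 = 81 ≡ 3 (mod 13)
10^32 ≡ 3^2 = 9 (mod 13)
10^64 ≡ 9^2 = 81 ≡ 3 (mod 13)
10^128 ≡ 3^2 = 9 (mod 13)
10^256 ≡ 9^2 = 81 ≡ 3 (mod 13)
10^512 ≡ 3^2 = 9 (mod 13)
10^1024 ≡ 9^2 = 81 ≡ 3 (mod 13)
10^2048 ≡ 3^2 = 9 (mod 13)
10^4035 = 10^2048 · 10^1024 · 10^512 · 10^256 · 10^128 · 10^64 · 10^2 · 10^1 ≡ 9 · 3 · 9 · 3 · 9 · 3 · 9 · 10 (mod 13).
Accumulate the product:
9 · 3 = 27 ≡ 1
1 · 9 = 9
9 · 3 = 27 ≡ 1
1 · 9 = 9
9 · 3 = 27 ≡ 1
1 · 9 = 9
9 · 10 = 90 ≡ 12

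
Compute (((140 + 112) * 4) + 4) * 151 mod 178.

140 + 112 = 252 ≡ 74 (mod 178)
74 * 4 = 296 ≡ 118 (mod 178)
118 + 4 = 122
122 * 151 = 18422 ≡ 88 (mod 178)

88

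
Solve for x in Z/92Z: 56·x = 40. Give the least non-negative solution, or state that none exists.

4

gcd(56, 92) = 4, and 4 | 40, so solutions exist.
Divide through by 4: 14·x ≡ 10 mod 23.
14⁻¹ ≡ 5 (mod 23).
x ≡ 5·10 ≡ 4 (mod 23).
The smallest non-negative solution is x = 4.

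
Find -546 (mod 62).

12

-546 = -9×62 + 12, so -546 ≡ 12 (mod 62).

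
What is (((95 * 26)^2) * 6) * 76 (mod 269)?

26

95 * 26 = 2470 ≡ 49 (mod 269)
(49)^2 ≡ 249 (mod 269)
249 * 6 = 1494 ≡ 149 (mod 269)
149 * 76 = 11324 ≡ 26 (mod 269)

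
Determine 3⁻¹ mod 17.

17 = 5*3 + 2
3 = 1*2 + 1
2 = 2*1 + 0
gcd(3, 17) = 1, so the inverse exists.
Back-substitute for 1:
1 = 1*3 − 1*2
  = −1*17 + 6*3
So 3⁻¹ ≡ 6 (mod 17).

6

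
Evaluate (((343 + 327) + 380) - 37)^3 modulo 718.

343 + 327 = 670
670 + 380 = 1050 ≡ 332 (mod 718)
332 - 37 = 295
(295)^3 ≡ 285 (mod 718)

285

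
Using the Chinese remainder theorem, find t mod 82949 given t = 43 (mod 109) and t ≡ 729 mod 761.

12905

109⁻¹ mod 761: 109×384 ≡ 1 (mod 761), so 109⁻¹ ≡ 384.
t = 43 + 109×((729 − 43)×384 mod 761) = 43 + 109×118 = 12905.
Check: 12905 mod 109 = 43, 12905 mod 761 = 729. ✓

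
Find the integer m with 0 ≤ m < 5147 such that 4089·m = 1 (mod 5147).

5147 = 1×4089 + 1058
4089 = 3×1058 + 915
1058 = 1×915 + 143
915 = 6×143 + 57
143 = 2×57 + 29
57 = 1×29 + 28
29 = 1×28 + 1
28 = 28×1 + 0
gcd(4089, 5147) = 1, so the inverse exists.
Bézout: 1 = 143×5147 − 180×4089.
So 4089⁻¹ ≡ −180 ≡ 4967 (mod 5147).

4967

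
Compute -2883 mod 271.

98

-2883 = -11×271 + 98, so -2883 ≡ 98 (mod 271).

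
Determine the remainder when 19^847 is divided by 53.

18

Compute successive squares:
847 in binary is 1101001111, i.e. 847 = 512 + 256 + 64 + 8 + 4 + 2 + 1.
19^1 ≡ 19 (mod 53)
19^2 ≡ 19^2 = 361 ≡ 43 (mod 53)
19^4 ≡ 43^2 = 1849 ≡ 47 (mod 53)
19^8 ≡ 47^2 = 2209 ≡ 36 (mod 53)
19^16 ≡ 36^2 = 1296 ≡ 24 (mod 53)
19^32 ≡ 24^2 = 576 ≡ 46 (mod 53)
19^64 ≡ 46^2 = 2116 ≡ 49 (mod 53)
19^128 ≡ 49^2 = 2401 ≡ 16 (mod 53)
19^256 ≡ 16^2 = 256 ≡ 44 (mod 53)
19^512 ≡ 44^2 = 1936 ≡ 28 (mod 53)
19^847 = 19^512 * 19^256 * 19^64 * 19^8 * 19^4 * 19^2 * 19^1 ≡ 28 * 44 * 49 * 36 * 47 * 43 * 19 (mod 53).
Accumulate the product:
28 * 44 = 1232 ≡ 13
13 * 49 = 637 ≡ 1
1 * 36 = 36
36 * 47 = 1692 ≡ 49
49 * 43 = 2107 ≡ 40
40 * 19 = 760 ≡ 18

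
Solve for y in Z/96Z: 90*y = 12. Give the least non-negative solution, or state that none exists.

14

gcd(90, 96) = 6, and 6 | 12, so solutions exist.
Divide through by 6: 15*y = 2 (mod 16).
15⁻¹ ≡ 15 (mod 16).
y ≡ 15*2 ≡ 14 (mod 16).
The smallest non-negative solution is y = 14.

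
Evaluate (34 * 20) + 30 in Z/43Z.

22

34 * 20 = 680 ≡ 35 (mod 43)
35 + 30 = 65 ≡ 22 (mod 43)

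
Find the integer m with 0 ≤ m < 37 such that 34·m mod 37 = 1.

By the extended Euclidean algorithm:
37 = 1*34 + 3
34 = 11*3 + 1
3 = 3*1 + 0
gcd(34, 37) = 1, so the inverse exists.
Back-substitute for 1:
1 = 1*34 − 11*3
  = −11*37 + 12*34
So 34⁻¹ ≡ 12 (mod 37).

12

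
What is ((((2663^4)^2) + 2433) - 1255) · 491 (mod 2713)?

1008

(2663)^4 ≡ 1961 (mod 2713)
(1961)^2 ≡ 1200 (mod 2713)
1200 + 2433 = 3633 ≡ 920 (mod 2713)
920 - 1255 = -335 ≡ 2378 (mod 2713)
2378 · 491 = 1167598 ≡ 1008 (mod 2713)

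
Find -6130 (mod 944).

-6130 = -7·944 + 478, so -6130 ≡ 478 (mod 944).

478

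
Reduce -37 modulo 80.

-37 = -1·80 + 43, so -37 ≡ 43 (mod 80).

43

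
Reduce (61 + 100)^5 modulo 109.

61 + 100 = 161 ≡ 52 (mod 109)
(52)^5 ≡ 42 (mod 109)

42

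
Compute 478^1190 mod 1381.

Compute successive squares:
1190 in binary is 10010100110, i.e. 1190 = 1024 + 128 + 32 + 4 + 2.
478^1 ≡ 478 (mod 1381)
478^2 ≡ 478^2 = 228484 ≡ 619 (mod 1381)
478^4 ≡ 619^2 = 383161 ≡ 624 (mod 1381)
478^8 ≡ 624^2 = 389376 ≡ 1315 (mod 1381)
478^16 ≡ 1315^2 = 1729225 ≡ 213 (mod 1381)
478^32 ≡ 213^2 = 45369 ≡ 1177 (mod 1381)
478^64 ≡ 1177^2 = 1385329 ≡ 186 (mod 1381)
478^128 ≡ 186^2 = 34596 ≡ 71 (mod 1381)
478^256 ≡ 71^2 = 5041 ≡ 898 (mod 1381)
478^512 ≡ 898^2 = 806404 ≡ 1281 (mod 1381)
478^1024 ≡ 1281^2 = 1640961 ≡ 333 (mod 1381)
478^1190 = 478^1024 * 478^128 * 478^32 * 478^4 * 478^2 ≡ 333 * 71 * 1177 * 624 * 619 (mod 1381).
Accumulate the product:
333 * 71 = 23643 ≡ 166
166 * 1177 = 195382 ≡ 661
661 * 624 = 412464 ≡ 926
926 * 619 = 573194 ≡ 79

79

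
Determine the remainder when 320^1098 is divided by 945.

190

1098 in binary is 10001001010, i.e. 1098 = 1024 + 64 + 8 + 2.
320^1 ≡ 320 (mod 945)
320^2 ≡ 320^2 = 102400 ≡ 340 (mod 945)
320^4 ≡ 340^2 = 115600 ≡ 310 (mod 945)
320^8 ≡ 310^2 = 96100 ≡ 655 (mod 945)
320^16 ≡ 655^2 = 429025 ≡ 940 (mod 945)
320^32 ≡ 940^2 = 883600 ≡ 25 (mod 945)
320^64 ≡ 25^2 = 625 (mod 945)
320^128 ≡ 625^2 = 390625 ≡ 340 (mod 945)
320^256 ≡ 340^2 = 115600 ≡ 310 (mod 945)
320^512 ≡ 310^2 = 96100 ≡ 655 (mod 945)
320^1024 ≡ 655^2 = 429025 ≡ 940 (mod 945)
320^1098 = 320^1024 × 320^64 × 320^8 × 320^2 ≡ 940 × 625 × 655 × 340 (mod 945).
Accumulate the product:
940 × 625 = 587500 ≡ 655
655 × 655 = 429025 ≡ 940
940 × 340 = 319600 ≡ 190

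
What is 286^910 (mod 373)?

By square-and-multiply:
910 in binary is 1110001110, i.e. 910 = 512 + 256 + 128 + 8 + 4 + 2.
286^1 ≡ 286 (mod 373)
286^2 ≡ 286^2 = 81796 ≡ 109 (mod 373)
286^4 ≡ 109^2 = 11881 ≡ 318 (mod 373)
286^8 ≡ 318^2 = 101124 ≡ 41 (mod 373)
286^16 ≡ 41^2 = 1681 ≡ 189 (mod 373)
286^32 ≡ 189^2 = 35721 ≡ 286 (mod 373)
286^64 ≡ 286^2 = 81796 ≡ 109 (mod 373)
286^128 ≡ 109^2 = 11881 ≡ 318 (mod 373)
286^256 ≡ 318^2 = 101124 ≡ 41 (mod 373)
286^512 ≡ 41^2 = 1681 ≡ 189 (mod 373)
286^910 = 286^512 × 286^256 × 286^128 × 286^8 × 286^4 × 286^2 ≡ 189 × 41 × 318 × 41 × 318 × 109 (mod 373).
Accumulate the product:
189 × 41 = 7749 ≡ 289
289 × 318 = 91902 ≡ 144
144 × 41 = 5904 ≡ 309
309 × 318 = 98262 ≡ 163
163 × 109 = 17767 ≡ 236

236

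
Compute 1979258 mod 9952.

1979258 = 198×9952 + 8762, so 1979258 ≡ 8762 (mod 9952).

8762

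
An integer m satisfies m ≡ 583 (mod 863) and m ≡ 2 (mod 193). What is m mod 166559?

863⁻¹ mod 193: 863·70 ≡ 1 (mod 193), so 863⁻¹ ≡ 70.
m = 583 + 863·((2 − 583)·70 mod 193) = 583 + 863·53 = 46322.
Check: 46322 mod 863 = 583, 46322 mod 193 = 2. ✓

46322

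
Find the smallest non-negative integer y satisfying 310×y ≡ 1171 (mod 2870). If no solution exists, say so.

gcd(310, 2870) = 10, and 10 does not divide 1171.
So the congruence has no solution.

no solution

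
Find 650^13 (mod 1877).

540

By square-and-multiply:
13 in binary is 1101, i.e. 13 = 8 + 4 + 1.
650^1 ≡ 650 (mod 1877)
650^2 ≡ 650^2 = 422500 ≡ 175 (mod 1877)
650^4 ≡ 175^2 = 30625 ≡ 593 (mod 1877)
650^8 ≡ 593^2 = 351649 ≡ 650 (mod 1877)
650^13 = 650^8 * 650^4 * 650^1 ≡ 650 * 593 * 650 (mod 1877).
Accumulate the product:
650 * 593 = 385450 ≡ 665
665 * 650 = 432250 ≡ 540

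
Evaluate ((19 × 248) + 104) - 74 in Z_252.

19 × 248 = 4712 ≡ 176 (mod 252)
176 + 104 = 280 ≡ 28 (mod 252)
28 - 74 = -46 ≡ 206 (mod 252)

206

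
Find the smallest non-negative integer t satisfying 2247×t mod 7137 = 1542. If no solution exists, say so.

1322

gcd(2247, 7137) = 3, and 3 | 1542, so solutions exist.
Divide through by 3: 749×t ≡ 514 (mod 2379).
749⁻¹ ≡ 1604 (mod 2379).
t ≡ 1604×514 ≡ 1322 (mod 2379).
The smallest non-negative solution is t = 1322.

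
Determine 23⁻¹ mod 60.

Apply the Euclidean algorithm and back-substitute:
60 = 2*23 + 14
23 = 1*14 + 9
14 = 1*9 + 5
9 = 1*5 + 4
5 = 1*4 + 1
4 = 4*1 + 0
gcd(23, 60) = 1, so the inverse exists.
Back-substitute for 1:
1 = 1*5 − 1*4
  = −1*9 + 2*5
  = 2*14 − 3*9
  = −3*23 + 5*14
  = 5*60 − 13*23
So 23⁻¹ ≡ −13 ≡ 47 (mod 60).

47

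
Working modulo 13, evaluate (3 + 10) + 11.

3 + 10 = 13 ≡ 0 (mod 13)
0 + 11 = 11

11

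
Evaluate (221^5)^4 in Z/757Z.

(221)^5 ≡ 99 (mod 757)
(99)^4 ≡ 86 (mod 757)

86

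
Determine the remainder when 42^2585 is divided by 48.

By square-and-multiply:
2585 in binary is 101000011001, i.e. 2585 = 2048 + 512 + 16 + 8 + 1.
42^1 ≡ 42 (mod 48)
42^2 ≡ 42^2 = 1764 ≡ 36 (mod 48)
42^4 ≡ 36^2 = 1296 ≡ 0 (mod 48)
42^8 ≡ 0^2 = 0 (mod 48)
42^16 ≡ 0^2 = 0 (mod 48)
42^32 ≡ 0^2 = 0 (mod 48)
42^64 ≡ 0^2 = 0 (mod 48)
42^128 ≡ 0^2 = 0 (mod 48)
42^256 ≡ 0^2 = 0 (mod 48)
42^512 ≡ 0^2 = 0 (mod 48)
42^1024 ≡ 0^2 = 0 (mod 48)
42^2048 ≡ 0^2 = 0 (mod 48)
42^2585 = 42^2048 * 42^512 * 42^16 * 42^8 * 42^1 ≡ 0 * 0 * 0 * 0 * 42 (mod 48).
Accumulate the product:
0 * 0 = 0
0 * 0 = 0
0 * 0 = 0
0 * 42 = 0

0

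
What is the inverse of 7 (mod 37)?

16

Apply the Euclidean algorithm and back-substitute:
37 = 5*7 + 2
7 = 3*2 + 1
2 = 2*1 + 0
gcd(7, 37) = 1, so the inverse exists.
Back-substitute for 1:
1 = 1*7 − 3*2
  = −3*37 + 16*7
So 7⁻¹ ≡ 16 (mod 37).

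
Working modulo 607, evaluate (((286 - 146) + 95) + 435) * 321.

286 - 146 = 140
140 + 95 = 235
235 + 435 = 670 ≡ 63 (mod 607)
63 * 321 = 20223 ≡ 192 (mod 607)

192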